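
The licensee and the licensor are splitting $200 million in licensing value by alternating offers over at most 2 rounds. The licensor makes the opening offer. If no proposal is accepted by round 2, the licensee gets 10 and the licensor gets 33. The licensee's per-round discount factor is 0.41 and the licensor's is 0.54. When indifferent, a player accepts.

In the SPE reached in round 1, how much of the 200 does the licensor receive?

Round 2 (the licensee proposes): the licensor gets 33 if talks fail, so the licensee offers 33 and keeps 167.
Round 1 (the licensor proposes): the licensee can get 167 next round, worth 0.41 × 167 = 68.47 now. The licensor offers 68.47 and keeps 200 − 68.47 = 131.53.

131.53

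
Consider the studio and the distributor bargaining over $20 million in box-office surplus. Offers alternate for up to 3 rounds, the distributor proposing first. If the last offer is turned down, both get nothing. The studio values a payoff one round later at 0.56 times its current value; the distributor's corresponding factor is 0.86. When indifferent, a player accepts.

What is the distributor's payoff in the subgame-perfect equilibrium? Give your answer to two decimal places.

Round 3 (the distributor proposes): rejection yields 0 for the studio; the distributor offers 0 and keeps 20.
Round 2 (the studio proposes): the distributor can get 20 next round, worth 0.86 × 20 = 17.2 now; the studio offers that and keeps 2.8.
Round 1 (the distributor proposes): the studio can get 2.8 next round, worth 0.56 × 2.8 = 1.568 now; the distributor offers that and keeps 18.432.

18.43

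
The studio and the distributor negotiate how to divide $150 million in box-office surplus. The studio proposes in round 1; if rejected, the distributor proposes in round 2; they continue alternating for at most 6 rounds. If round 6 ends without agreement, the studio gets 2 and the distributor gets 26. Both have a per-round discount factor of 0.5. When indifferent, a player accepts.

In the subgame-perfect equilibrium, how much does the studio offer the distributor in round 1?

51.5

Round 6 (the distributor proposes): the studio gets 2 if talks fail, so the distributor offers 2 and keeps 148.
Round 5 (the studio proposes): the distributor can get 148 next round, worth 0.5 × 148 = 74 now. The studio offers 74 and keeps 150 − 74 = 76.
Round 4 (the distributor proposes): the studio can get 76 next round, worth 0.5 × 76 = 38 now, so the distributor offers 38, keeping 112.
Round 3 (the studio proposes): the distributor can get 112 next round, worth 0.5 × 112 = 56 now, so the studio offers 56, keeping 94.
Round 2 (the distributor proposes): the studio can get 94 next round, worth 0.5 × 94 = 47 now, so the distributor offers 47, keeping 103.
Round 1 (the studio proposes): the distributor can get 103 next round, worth 0.5 × 103 = 51.5 now; the studio offers that and keeps 98.5.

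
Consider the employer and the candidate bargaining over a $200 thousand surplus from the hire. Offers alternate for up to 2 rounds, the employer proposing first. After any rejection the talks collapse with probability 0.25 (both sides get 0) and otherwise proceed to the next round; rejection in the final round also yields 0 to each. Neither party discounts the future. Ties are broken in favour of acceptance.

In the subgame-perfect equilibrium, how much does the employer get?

Round 2 (the candidate proposes): rejection yields 0 for the employer; the candidate offers 0 and keeps 200.
Round 1 (the employer proposes): rejecting gives the candidate an expected 0.75 × 200 = 150. The employer offers 150 and keeps 200 − 150 = 50.

50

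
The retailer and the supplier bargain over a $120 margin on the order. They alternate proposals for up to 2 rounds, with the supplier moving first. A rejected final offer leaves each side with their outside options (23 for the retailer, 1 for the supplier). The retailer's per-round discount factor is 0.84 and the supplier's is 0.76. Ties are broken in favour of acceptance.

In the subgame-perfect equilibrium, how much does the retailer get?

99.96

Work backward from the last round.
Round 2 (the retailer proposes): the supplier gets 1 if talks fail, so the retailer offers 1 and keeps 119.
Round 1 (the supplier proposes): the retailer can get 119 next round, worth 0.84 × 119 = 99.96 now, so the supplier offers 99.96, keeping 20.04.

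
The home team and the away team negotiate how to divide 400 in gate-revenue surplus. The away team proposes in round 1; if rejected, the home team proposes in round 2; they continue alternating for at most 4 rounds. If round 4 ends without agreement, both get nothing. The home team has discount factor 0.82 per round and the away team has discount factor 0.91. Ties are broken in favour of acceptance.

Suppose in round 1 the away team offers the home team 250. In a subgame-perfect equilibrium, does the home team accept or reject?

Reject

Work out the home team's continuation value if the offer is rejected.
Round 4 (the home team proposes): the away team will accept anything ≥ 0, so the home team offers 0 and keeps 400.
Round 3 (the away team proposes): the home team can get 400 next round, worth 0.82 × 400 = 328 now, so the away team offers 328, keeping 72.
Round 2 (the home team proposes): the away team can get 72 next round, worth 0.91 × 72 = 65.52 now, so the home team offers 65.52, keeping 334.48.
So by rejecting in round 1, the home team gets 334.48 next round, worth 0.82 × 334.48 = 274.2736 now.
Offer 250 < 274.2736, so the home team rejects.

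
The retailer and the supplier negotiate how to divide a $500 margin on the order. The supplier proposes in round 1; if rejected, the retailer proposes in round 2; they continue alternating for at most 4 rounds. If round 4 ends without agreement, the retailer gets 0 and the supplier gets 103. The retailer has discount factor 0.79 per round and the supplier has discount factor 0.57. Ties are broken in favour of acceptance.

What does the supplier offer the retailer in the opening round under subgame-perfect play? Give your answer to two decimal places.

Round 4 (the retailer proposes): the supplier gets 103 if talks fail, so the retailer offers 103 and keeps 397.
Round 3 (the supplier proposes): the retailer can get 397 next round, worth 0.79 × 397 = 313.63 now; the supplier offers that and keeps 186.37.
Round 2 (the retailer proposes): the supplier can get 186.37 next round, worth 0.57 × 186.37 = 106.2309 now. The retailer offers 106.2309 and keeps 500 − 106.2309 = 393.7691.
Round 1 (the supplier proposes): the retailer can get 393.7691 next round, worth 0.79 × 393.7691 = 311.077589 now; the supplier offers that and keeps 188.922411.

311.08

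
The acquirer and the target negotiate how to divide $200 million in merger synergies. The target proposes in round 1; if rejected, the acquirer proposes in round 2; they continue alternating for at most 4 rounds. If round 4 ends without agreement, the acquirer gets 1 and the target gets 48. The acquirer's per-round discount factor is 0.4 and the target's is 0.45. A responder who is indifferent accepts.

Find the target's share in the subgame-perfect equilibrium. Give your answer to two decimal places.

145.06

Solve by backward induction from round 4.
Round 4 (the acquirer proposes): the target gets 48 if talks fail, so the acquirer offers 48 and keeps 152.
Round 3 (the target proposes): the acquirer can get 152 next round, worth 0.4 × 152 = 60.8 now; the target offers that and keeps 139.2.
Round 2 (the acquirer proposes): the target can get 139.2 next round, worth 0.45 × 139.2 = 62.64 now. The acquirer offers 62.64 and keeps 200 − 62.64 = 137.36.
Round 1 (the target proposes): the acquirer can get 137.36 next round, worth 0.4 × 137.36 = 54.944 now. The target offers 54.944 and keeps 200 − 54.944 = 145.056.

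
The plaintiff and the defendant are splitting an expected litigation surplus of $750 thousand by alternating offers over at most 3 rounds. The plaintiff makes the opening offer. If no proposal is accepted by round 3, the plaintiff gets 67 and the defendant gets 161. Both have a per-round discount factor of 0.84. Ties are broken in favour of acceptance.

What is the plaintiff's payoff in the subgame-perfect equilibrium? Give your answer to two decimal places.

535.60

Round 3 (the plaintiff proposes): the defendant gets 161 if talks fail, so the plaintiff offers 161 and keeps 589.
Round 2 (the defendant proposes): the plaintiff can get 589 next round, worth 0.84 × 589 = 494.76 now, so the defendant offers 494.76, keeping 255.24.
Round 1 (the plaintiff proposes): the defendant can get 255.24 next round, worth 0.84 × 255.24 = 214.4016 now; the plaintiff offers that and keeps 535.5984.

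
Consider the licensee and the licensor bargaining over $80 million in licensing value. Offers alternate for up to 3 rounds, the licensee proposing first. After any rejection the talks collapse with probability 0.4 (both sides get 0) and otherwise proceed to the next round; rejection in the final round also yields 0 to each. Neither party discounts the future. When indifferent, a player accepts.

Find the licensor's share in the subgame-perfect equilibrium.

19.2

By backward induction:
Round 3 (the licensee proposes): the licensor will accept anything ≥ 0, so the licensee offers 0 and keeps 80.
Round 2 (the licensor proposes): rejecting gives the licensee an expected 0.6 × 80 = 48; the licensor offers that and keeps 32.
Round 1 (the licensee proposes): rejecting gives the licensor an expected 0.6 × 32 = 19.2, so the licensee offers 19.2, keeping 60.8.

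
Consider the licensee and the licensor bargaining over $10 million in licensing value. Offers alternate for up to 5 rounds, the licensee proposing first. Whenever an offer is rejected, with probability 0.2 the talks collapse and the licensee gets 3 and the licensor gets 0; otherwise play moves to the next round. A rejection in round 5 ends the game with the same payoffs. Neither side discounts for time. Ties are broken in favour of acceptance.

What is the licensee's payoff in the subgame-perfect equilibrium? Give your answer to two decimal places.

Round 5 (the licensee proposes): rejection yields 0 for the licensor; the licensee offers 0 and keeps 10.
Round 4 (the licensor proposes): rejecting gives the licensee an expected 0.8 × 10 + 0.2 × 3 = 8.6. The licensor offers 8.6 and keeps 10 − 8.6 = 1.4.
Round 3 (the licensee proposes): rejecting gives the licensor an expected 0.8 × 1.4 = 1.12. The licensee offers 1.12 and keeps 10 − 1.12 = 8.88.
Round 2 (the licensor proposes): rejecting gives the licensee an expected 0.8 × 8.88 + 0.2 × 3 = 7.704. The licensor offers 7.704 and keeps 10 − 7.704 = 2.296.
Round 1 (the licensee proposes): rejecting gives the licensor an expected 0.8 × 2.296 = 1.8368; the licensee offers that and keeps 8.1632.

8.16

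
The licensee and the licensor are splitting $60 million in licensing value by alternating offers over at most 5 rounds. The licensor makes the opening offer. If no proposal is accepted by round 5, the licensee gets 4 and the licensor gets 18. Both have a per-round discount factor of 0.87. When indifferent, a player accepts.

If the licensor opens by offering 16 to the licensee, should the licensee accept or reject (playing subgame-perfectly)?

Accept

Round 5 (the licensor proposes): the licensee gets 4 if talks fail, so the licensor offers 4 and keeps 56.
Round 4 (the licensee proposes): the licensor can get 56 next round, worth 0.87 × 56 = 48.72 now. The licensee offers 48.72 and keeps 60 − 48.72 = 11.28.
Round 3 (the licensor proposes): the licensee can get 11.28 next round, worth 0.87 × 11.28 = 9.8136 now, so the licensor offers 9.8136, keeping 50.1864.
Round 2 (the licensee proposes): the licensor can get 50.1864 next round, worth 0.87 × 50.1864 = 43.662168 now. The licensee offers 43.662168 and keeps 60 − 43.662168 = 16.337832.
So by rejecting in round 1, the licensee gets 16.337832 next round, worth 0.87 × 16.337832 = 14.21391384 now.
Offer 16 ≥ 14.21391384, so the licensee accepts.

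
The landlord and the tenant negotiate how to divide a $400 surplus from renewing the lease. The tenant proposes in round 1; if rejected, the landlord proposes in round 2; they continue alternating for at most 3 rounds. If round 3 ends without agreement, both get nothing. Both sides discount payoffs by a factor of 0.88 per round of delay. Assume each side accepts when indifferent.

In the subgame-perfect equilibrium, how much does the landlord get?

42.24

Solve by backward induction from round 3.
Round 3 (the tenant proposes): rejection yields 0 for the landlord; the tenant offers 0 and keeps 400.
Round 2 (the landlord proposes): the tenant can get 400 next round, worth 0.88 × 400 = 352 now, so the landlord offers 352, keeping 48.
Round 1 (the tenant proposes): the landlord can get 48 next round, worth 0.88 × 48 = 42.24 now; the tenant offers that and keeps 357.76.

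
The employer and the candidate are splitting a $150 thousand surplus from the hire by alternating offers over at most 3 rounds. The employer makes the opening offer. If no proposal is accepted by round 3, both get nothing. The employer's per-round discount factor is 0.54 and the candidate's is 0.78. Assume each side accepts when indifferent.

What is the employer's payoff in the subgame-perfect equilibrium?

96.18

Round 3 (the employer proposes): the candidate will accept anything ≥ 0, so the employer offers 0 and keeps 150.
Round 2 (the candidate proposes): the employer can get 150 next round, worth 0.54 × 150 = 81 now. The candidate offers 81 and keeps 150 − 81 = 69.
Round 1 (the employer proposes): the candidate can get 69 next round, worth 0.78 × 69 = 53.82 now, so the employer offers 53.82, keeping 96.18.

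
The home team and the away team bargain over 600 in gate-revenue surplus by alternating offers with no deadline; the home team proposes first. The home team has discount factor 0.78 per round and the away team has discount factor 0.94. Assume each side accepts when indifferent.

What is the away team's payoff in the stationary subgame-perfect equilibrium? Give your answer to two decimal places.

Let x be the home team's share when the home team proposes and y be the away team's share when the away team proposes.
The away team accepts iff offered ≥ 0.94·y, so x = 600 − 0.94y. Symmetrically y = 600 − 0.78x.
Substituting: x = 600 − 0.94(600 − 0.78x), giving x(1 − 0.78·0.94) = 600(1 − 0.94).
So x = 600 × 0.06 / 0.2668 ≈ 134.9325, and the away team receives 600 − x ≈ 465.0675.

465.07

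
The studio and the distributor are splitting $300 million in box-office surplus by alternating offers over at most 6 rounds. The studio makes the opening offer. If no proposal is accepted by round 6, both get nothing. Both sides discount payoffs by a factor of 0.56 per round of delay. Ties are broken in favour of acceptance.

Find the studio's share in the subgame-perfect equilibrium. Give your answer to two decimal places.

186.38

Round 6 (the distributor proposes): the studio will accept anything ≥ 0, so the distributor offers 0 and keeps 300.
Round 5 (the studio proposes): the distributor can get 300 next round, worth 0.56 × 300 = 168 now, so the studio offers 168, keeping 132.
Round 4 (the distributor proposes): the studio can get 132 next round, worth 0.56 × 132 = 73.92 now, so the distributor offers 73.92, keeping 226.08.
Round 3 (the studio proposes): the distributor can get 226.08 next round, worth 0.56 × 226.08 = 126.6048 now. The studio offers 126.6048 and keeps 300 − 126.6048 = 173.3952.
Round 2 (the distributor proposes): the studio can get 173.3952 next round, worth 0.56 × 173.3952 = 97.101312 now, so the distributor offers 97.101312, keeping 202.898688.
Round 1 (the studio proposes): the distributor can get 202.898688 next round, worth 0.56 × 202.898688 = 113.62326528 now. The studio offers 113.62326528 and keeps 300 − 113.62326528 = 186.37673472.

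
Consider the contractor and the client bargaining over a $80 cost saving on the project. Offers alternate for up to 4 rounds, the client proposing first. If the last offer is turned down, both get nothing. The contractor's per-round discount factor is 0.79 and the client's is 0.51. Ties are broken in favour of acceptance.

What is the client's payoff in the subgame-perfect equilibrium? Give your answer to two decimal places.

Round 4 (the contractor proposes): rejection yields 0 for the client; the contractor offers 0 and keeps 80.
Round 3 (the client proposes): the contractor can get 80 next round, worth 0.79 × 80 = 63.2 now, so the client offers 63.2, keeping 16.8.
Round 2 (the contractor proposes): the client can get 16.8 next round, worth 0.51 × 16.8 = 8.568 now; the contractor offers that and keeps 71.432.
Round 1 (the client proposes): the contractor can get 71.432 next round, worth 0.79 × 71.432 = 56.43128 now. The client offers 56.43128 and keeps 80 − 56.43128 = 23.56872.

23.57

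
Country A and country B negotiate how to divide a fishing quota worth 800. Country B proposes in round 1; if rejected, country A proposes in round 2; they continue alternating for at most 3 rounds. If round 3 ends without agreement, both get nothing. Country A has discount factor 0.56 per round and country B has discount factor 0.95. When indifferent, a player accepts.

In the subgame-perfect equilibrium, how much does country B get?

Round 3 (country B proposes): country A will accept anything ≥ 0, so country B offers 0 and keeps 800.
Round 2 (country A proposes): country B can get 800 next round, worth 0.95 × 800 = 760 now; country A offers that and keeps 40.
Round 1 (country B proposes): country A can get 40 next round, worth 0.56 × 40 = 22.4 now. Country B offers 22.4 and keeps 800 − 22.4 = 777.6.

777.6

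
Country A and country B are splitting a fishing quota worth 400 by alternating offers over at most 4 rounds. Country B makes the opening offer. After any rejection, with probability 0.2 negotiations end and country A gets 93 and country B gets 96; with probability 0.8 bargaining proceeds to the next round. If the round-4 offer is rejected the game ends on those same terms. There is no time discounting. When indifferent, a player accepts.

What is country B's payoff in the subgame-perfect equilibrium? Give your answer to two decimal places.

165.21

By backward induction:
Round 4 (country A proposes): country B gets 96 if talks fail, so country A offers 96 and keeps 304.
Round 3 (country B proposes): rejecting gives country A an expected 0.8 × 304 + 0.2 × 93 = 261.8. Country B offers 261.8 and keeps 400 − 261.8 = 138.2.
Round 2 (country A proposes): rejecting gives country B an expected 0.8 × 138.2 + 0.2 × 96 = 129.76. Country A offers 129.76 and keeps 400 − 129.76 = 270.24.
Round 1 (country B proposes): rejecting gives country A an expected 0.8 × 270.24 + 0.2 × 93 = 234.792, so country B offers 234.792, keeping 165.208.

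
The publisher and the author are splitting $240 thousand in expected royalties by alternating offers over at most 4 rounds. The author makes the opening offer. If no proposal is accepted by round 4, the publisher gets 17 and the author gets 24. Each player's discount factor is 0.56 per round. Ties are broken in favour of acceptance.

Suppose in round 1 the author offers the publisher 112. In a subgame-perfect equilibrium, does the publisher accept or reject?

Accept

Round 4 (the publisher proposes): the author gets 24 if talks fail, so the publisher offers 24 and keeps 216.
Round 3 (the author proposes): the publisher can get 216 next round, worth 0.56 × 216 = 120.96 now. The author offers 120.96 and keeps 240 − 120.96 = 119.04.
Round 2 (the publisher proposes): the author can get 119.04 next round, worth 0.56 × 119.04 = 66.6624 now, so the publisher offers 66.6624, keeping 173.3376.
So by rejecting in round 1, the publisher gets 173.3376 next round, worth 0.56 × 173.3376 = 97.069056 now.
Offer 112 ≥ 97.069056, so the publisher accepts.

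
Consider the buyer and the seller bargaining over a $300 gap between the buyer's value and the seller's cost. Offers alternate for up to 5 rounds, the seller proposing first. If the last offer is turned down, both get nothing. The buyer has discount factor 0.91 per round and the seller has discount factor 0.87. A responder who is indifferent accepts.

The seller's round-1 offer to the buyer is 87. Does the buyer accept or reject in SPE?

Round 5 (the seller proposes): rejection yields 0 for the buyer; the seller offers 0 and keeps 300.
Round 4 (the buyer proposes): the seller can get 300 next round, worth 0.87 × 300 = 261 now. The buyer offers 261 and keeps 300 − 261 = 39.
Round 3 (the seller proposes): the buyer can get 39 next round, worth 0.91 × 39 = 35.49 now; the seller offers that and keeps 264.51.
Round 2 (the buyer proposes): the seller can get 264.51 next round, worth 0.87 × 264.51 = 230.1237 now. The buyer offers 230.1237 and keeps 300 − 230.1237 = 69.8763.
So by rejecting in round 1, the buyer gets 69.8763 next round, worth 0.91 × 69.8763 = 63.587433 now.
Offer 87 ≥ 63.587433, so the buyer accepts.

Accept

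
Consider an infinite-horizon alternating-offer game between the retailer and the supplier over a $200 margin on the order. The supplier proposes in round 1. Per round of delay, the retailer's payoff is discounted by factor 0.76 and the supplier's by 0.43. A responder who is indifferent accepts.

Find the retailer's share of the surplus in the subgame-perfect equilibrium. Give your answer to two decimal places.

When the supplier proposes, the retailer accepts any offer worth at least 0.76 times what the retailer would get by proposing next round; and vice versa.
This gives x = 200 − 0.76y and y = 200 − 0.43x, where x and y are each side's share when it proposes.
Hence (1 − 0.76·0.43)x = 200(1 − 0.76), i.e. 0.6732·x = 48.
x ≈ 71.3012; the retailer's share is 200 − x ≈ 128.6988.

128.70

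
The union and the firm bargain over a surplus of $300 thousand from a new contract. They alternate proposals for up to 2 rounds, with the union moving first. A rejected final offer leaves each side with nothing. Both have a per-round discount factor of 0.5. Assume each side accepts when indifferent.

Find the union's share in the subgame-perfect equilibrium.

150

Round 2 (the firm proposes): rejection yields 0 for the union; the firm offers 0 and keeps 300.
Round 1 (the union proposes): the firm can get 300 next round, worth 0.5 × 300 = 150 now, so the union offers 150, keeping 150.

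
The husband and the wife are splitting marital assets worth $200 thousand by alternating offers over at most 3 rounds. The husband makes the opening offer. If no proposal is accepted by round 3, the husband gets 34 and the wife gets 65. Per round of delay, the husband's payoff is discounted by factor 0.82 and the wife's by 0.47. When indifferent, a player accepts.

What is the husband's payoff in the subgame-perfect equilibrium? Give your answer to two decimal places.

Round 3 (the husband proposes): the wife gets 65 if talks fail, so the husband offers 65 and keeps 135.
Round 2 (the wife proposes): the husband can get 135 next round, worth 0.82 × 135 = 110.7 now, so the wife offers 110.7, keeping 89.3.
Round 1 (the husband proposes): the wife can get 89.3 next round, worth 0.47 × 89.3 = 41.971 now. The husband offers 41.971 and keeps 200 − 41.971 = 158.029.

158.03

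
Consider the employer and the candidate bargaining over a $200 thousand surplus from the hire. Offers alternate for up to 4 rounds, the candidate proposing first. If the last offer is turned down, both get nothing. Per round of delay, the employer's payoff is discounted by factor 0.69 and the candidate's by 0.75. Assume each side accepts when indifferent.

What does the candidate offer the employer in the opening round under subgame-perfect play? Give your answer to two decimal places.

105.92

Round 4 (the employer proposes): rejection yields 0 for the candidate; the employer offers 0 and keeps 200.
Round 3 (the candidate proposes): the employer can get 200 next round, worth 0.69 × 200 = 138 now, so the candidate offers 138, keeping 62.
Round 2 (the employer proposes): the candidate can get 62 next round, worth 0.75 × 62 = 46.5 now, so the employer offers 46.5, keeping 153.5.
Round 1 (the candidate proposes): the employer can get 153.5 next round, worth 0.69 × 153.5 = 105.915 now; the candidate offers that and keeps 94.085.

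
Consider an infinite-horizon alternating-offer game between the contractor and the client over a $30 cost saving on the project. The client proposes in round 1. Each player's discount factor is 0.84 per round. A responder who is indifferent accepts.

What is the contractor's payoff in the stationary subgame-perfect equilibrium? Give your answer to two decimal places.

13.70

When the client proposes, the contractor accepts any offer worth at least 0.84 times what the contractor would get by proposing next round; and vice versa.
This gives x = 30 − 0.84y and y = 30 − 0.84x, where x and y are each side's share when it proposes.
Hence (1 − 0.84·0.84)x = 30(1 − 0.84), i.e. 0.2944·x = 4.8.
x ≈ 16.3043; the contractor's share is 30 − x ≈ 13.6957.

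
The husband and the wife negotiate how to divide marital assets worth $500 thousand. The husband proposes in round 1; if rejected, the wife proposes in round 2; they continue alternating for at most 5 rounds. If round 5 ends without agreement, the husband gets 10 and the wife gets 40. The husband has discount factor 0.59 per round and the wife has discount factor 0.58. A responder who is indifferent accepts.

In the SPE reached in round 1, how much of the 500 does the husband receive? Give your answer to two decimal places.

335.73

Round 5 (the husband proposes): the wife gets 40 if talks fail, so the husband offers 40 and keeps 460.
Round 4 (the wife proposes): the husband can get 460 next round, worth 0.59 × 460 = 271.4 now; the wife offers that and keeps 228.6.
Round 3 (the husband proposes): the wife can get 228.6 next round, worth 0.58 × 228.6 = 132.588 now. The husband offers 132.588 and keeps 500 − 132.588 = 367.412.
Round 2 (the wife proposes): the husband can get 367.412 next round, worth 0.59 × 367.412 = 216.77308 now, so the wife offers 216.77308, keeping 283.22692.
Round 1 (the husband proposes): the wife can get 283.22692 next round, worth 0.58 × 283.22692 = 164.2716136 now, so the husband offers 164.2716136, keeping 335.7283864.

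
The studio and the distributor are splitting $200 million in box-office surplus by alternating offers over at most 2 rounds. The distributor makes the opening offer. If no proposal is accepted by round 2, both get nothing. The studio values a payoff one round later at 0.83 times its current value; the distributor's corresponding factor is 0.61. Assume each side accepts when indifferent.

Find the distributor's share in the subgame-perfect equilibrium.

34

Round 2 (the studio proposes): rejection yields 0 for the distributor; the studio offers 0 and keeps 200.
Round 1 (the distributor proposes): the studio can get 200 next round, worth 0.83 × 200 = 166 now; the distributor offers that and keeps 34.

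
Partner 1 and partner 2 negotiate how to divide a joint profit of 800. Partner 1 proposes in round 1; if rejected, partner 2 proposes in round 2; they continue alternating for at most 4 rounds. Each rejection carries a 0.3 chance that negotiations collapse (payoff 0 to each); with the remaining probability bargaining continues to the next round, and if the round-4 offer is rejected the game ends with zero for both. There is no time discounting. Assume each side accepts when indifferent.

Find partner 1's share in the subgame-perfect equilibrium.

Round 4 (partner 2 proposes): rejection yields 0 for partner 1; partner 2 offers 0 and keeps 800.
Round 3 (partner 1 proposes): rejecting gives partner 2 an expected 0.7 × 800 = 560; partner 1 offers that and keeps 240.
Round 2 (partner 2 proposes): rejecting gives partner 1 an expected 0.7 × 240 = 168; partner 2 offers that and keeps 632.
Round 1 (partner 1 proposes): rejecting gives partner 2 an expected 0.7 × 632 = 442.4; partner 1 offers that and keeps 357.6.

357.6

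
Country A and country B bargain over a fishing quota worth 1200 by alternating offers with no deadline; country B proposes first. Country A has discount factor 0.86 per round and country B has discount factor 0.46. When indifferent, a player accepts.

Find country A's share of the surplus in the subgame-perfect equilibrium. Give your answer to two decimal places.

Let x be country B's share when country B proposes and y be country A's share when country A proposes.
Country A accepts iff offered ≥ 0.86·y, so x = 1200 − 0.86y. Symmetrically y = 1200 − 0.46x.
Substituting: x = 1200 − 0.86(1200 − 0.46x), giving x(1 − 0.46·0.86) = 1200(1 − 0.86).
So x = 1200 × 0.14 / 0.6044 ≈ 277.9616, and country A receives 1200 − x ≈ 922.0384.

922.04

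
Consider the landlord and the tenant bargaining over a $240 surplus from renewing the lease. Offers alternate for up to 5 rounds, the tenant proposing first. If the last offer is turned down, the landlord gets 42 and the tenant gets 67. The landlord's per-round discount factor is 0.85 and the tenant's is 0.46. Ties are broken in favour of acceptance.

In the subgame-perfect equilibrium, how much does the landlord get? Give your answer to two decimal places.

Round 5 (the tenant proposes): the landlord gets 42 if talks fail, so the tenant offers 42 and keeps 198.
Round 4 (the landlord proposes): the tenant can get 198 next round, worth 0.46 × 198 = 91.08 now; the landlord offers that and keeps 148.92.
Round 3 (the tenant proposes): the landlord can get 148.92 next round, worth 0.85 × 148.92 = 126.582 now; the tenant offers that and keeps 113.418.
Round 2 (the landlord proposes): the tenant can get 113.418 next round, worth 0.46 × 113.418 = 52.17228 now; the landlord offers that and keeps 187.82772.
Round 1 (the tenant proposes): the landlord can get 187.82772 next round, worth 0.85 × 187.82772 = 159.653562 now; the tenant offers that and keeps 80.346438.

159.65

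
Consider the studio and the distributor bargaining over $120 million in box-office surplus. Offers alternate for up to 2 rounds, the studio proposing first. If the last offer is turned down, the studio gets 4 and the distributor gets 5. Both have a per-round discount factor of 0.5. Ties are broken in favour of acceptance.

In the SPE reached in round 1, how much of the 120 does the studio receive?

62

Solve by backward induction from round 2.
Round 2 (the distributor proposes): the studio gets 4 if talks fail, so the distributor offers 4 and keeps 116.
Round 1 (the studio proposes): the distributor can get 116 next round, worth 0.5 × 116 = 58 now; the studio offers that and keeps 62.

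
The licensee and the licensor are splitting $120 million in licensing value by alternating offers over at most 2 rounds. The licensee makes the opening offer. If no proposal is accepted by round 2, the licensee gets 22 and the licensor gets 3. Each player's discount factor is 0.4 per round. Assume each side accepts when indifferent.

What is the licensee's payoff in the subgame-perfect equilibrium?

80.8

Work backward from the last round.
Round 2 (the licensor proposes): the licensee gets 22 if talks fail, so the licensor offers 22 and keeps 98.
Round 1 (the licensee proposes): the licensor can get 98 next round, worth 0.4 × 98 = 39.2 now, so the licensee offers 39.2, keeping 80.8.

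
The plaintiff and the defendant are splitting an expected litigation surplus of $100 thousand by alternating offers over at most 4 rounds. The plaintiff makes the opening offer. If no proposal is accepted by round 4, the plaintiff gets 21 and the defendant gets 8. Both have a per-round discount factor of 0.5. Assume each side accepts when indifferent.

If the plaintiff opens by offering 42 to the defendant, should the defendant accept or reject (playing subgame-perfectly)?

Round 4 (the defendant proposes): the plaintiff gets 21 if talks fail, so the defendant offers 21 and keeps 79.
Round 3 (the plaintiff proposes): the defendant can get 79 next round, worth 0.5 × 79 = 39.5 now. The plaintiff offers 39.5 and keeps 100 − 39.5 = 60.5.
Round 2 (the defendant proposes): the plaintiff can get 60.5 next round, worth 0.5 × 60.5 = 30.25 now, so the defendant offers 30.25, keeping 69.75.
So by rejecting in round 1, the defendant gets 69.75 next round, worth 0.5 × 69.75 = 34.875 now.
Offer 42 ≥ 34.875, so the defendant accepts.

Accept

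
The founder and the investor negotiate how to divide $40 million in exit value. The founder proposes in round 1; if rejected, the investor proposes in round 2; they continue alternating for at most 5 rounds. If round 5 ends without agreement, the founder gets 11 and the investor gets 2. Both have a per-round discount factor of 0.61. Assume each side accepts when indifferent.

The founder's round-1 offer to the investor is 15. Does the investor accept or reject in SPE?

Work out the investor's continuation value if the offer is rejected.
Round 5 (the founder proposes): the investor gets 2 if talks fail, so the founder offers 2 and keeps 38.
Round 4 (the investor proposes): the founder can get 38 next round, worth 0.61 × 38 = 23.18 now; the investor offers that and keeps 16.82.
Round 3 (the founder proposes): the investor can get 16.82 next round, worth 0.61 × 16.82 = 10.2602 now, so the founder offers 10.2602, keeping 29.7398.
Round 2 (the investor proposes): the founder can get 29.7398 next round, worth 0.61 × 29.7398 = 18.141278 now, so the investor offers 18.141278, keeping 21.858722.
So by rejecting in round 1, the investor gets 21.858722 next round, worth 0.61 × 21.858722 = 13.33382042 now.
Offer 15 ≥ 13.33382042, so the investor accepts.

Accept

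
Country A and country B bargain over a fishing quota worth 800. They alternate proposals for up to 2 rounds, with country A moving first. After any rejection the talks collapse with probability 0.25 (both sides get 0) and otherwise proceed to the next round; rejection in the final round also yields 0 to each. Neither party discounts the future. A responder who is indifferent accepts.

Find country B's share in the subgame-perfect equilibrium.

600

Round 2 (country B proposes): rejection yields 0 for country A; country B offers 0 and keeps 800.
Round 1 (country A proposes): rejecting gives country B an expected 0.75 × 800 = 600. Country A offers 600 and keeps 800 − 600 = 200.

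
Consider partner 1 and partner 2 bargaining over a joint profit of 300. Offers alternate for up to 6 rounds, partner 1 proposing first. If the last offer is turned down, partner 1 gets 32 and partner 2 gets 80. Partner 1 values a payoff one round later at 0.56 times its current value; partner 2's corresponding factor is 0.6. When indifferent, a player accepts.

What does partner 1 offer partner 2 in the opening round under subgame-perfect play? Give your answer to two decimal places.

123.96

By backward induction:
Round 6 (partner 2 proposes): partner 1 gets 32 if talks fail, so partner 2 offers 32 and keeps 268.
Round 5 (partner 1 proposes): partner 2 can get 268 next round, worth 0.6 × 268 = 160.8 now, so partner 1 offers 160.8, keeping 139.2.
Round 4 (partner 2 proposes): partner 1 can get 139.2 next round, worth 0.56 × 139.2 = 77.952 now. Partner 2 offers 77.952 and keeps 300 − 77.952 = 222.048.
Round 3 (partner 1 proposes): partner 2 can get 222.048 next round, worth 0.6 × 222.048 = 133.2288 now, so partner 1 offers 133.2288, keeping 166.7712.
Round 2 (partner 2 proposes): partner 1 can get 166.7712 next round, worth 0.56 × 166.7712 = 93.391872 now. Partner 2 offers 93.391872 and keeps 300 − 93.391872 = 206.608128.
Round 1 (partner 1 proposes): partner 2 can get 206.608128 next round, worth 0.6 × 206.608128 = 123.9648768 now; partner 1 offers that and keeps 176.0351232.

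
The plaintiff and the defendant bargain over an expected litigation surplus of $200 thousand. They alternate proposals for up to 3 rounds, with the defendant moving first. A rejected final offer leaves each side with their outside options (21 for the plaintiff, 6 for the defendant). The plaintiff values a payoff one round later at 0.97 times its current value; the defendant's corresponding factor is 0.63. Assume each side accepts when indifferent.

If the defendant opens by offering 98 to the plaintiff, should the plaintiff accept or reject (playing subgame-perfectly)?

Work out the plaintiff's continuation value if the offer is rejected.
Round 3 (the defendant proposes): the plaintiff gets 21 if talks fail, so the defendant offers 21 and keeps 179.
Round 2 (the plaintiff proposes): the defendant can get 179 next round, worth 0.63 × 179 = 112.77 now, so the plaintiff offers 112.77, keeping 87.23.
So by rejecting in round 1, the plaintiff gets 87.23 next round, worth 0.97 × 87.23 = 84.6131 now.
Offer 98 ≥ 84.6131, so the plaintiff accepts.

Accept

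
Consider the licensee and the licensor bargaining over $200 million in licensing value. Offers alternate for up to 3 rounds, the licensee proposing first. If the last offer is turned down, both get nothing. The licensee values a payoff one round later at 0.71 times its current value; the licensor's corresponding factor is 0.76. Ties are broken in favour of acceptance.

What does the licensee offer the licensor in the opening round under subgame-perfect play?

Round 3 (the licensee proposes): rejection yields 0 for the licensor; the licensee offers 0 and keeps 200.
Round 2 (the licensor proposes): the licensee can get 200 next round, worth 0.71 × 200 = 142 now; the licensor offers that and keeps 58.
Round 1 (the licensee proposes): the licensor can get 58 next round, worth 0.76 × 58 = 44.08 now; the licensee offers that and keeps 155.92.

44.08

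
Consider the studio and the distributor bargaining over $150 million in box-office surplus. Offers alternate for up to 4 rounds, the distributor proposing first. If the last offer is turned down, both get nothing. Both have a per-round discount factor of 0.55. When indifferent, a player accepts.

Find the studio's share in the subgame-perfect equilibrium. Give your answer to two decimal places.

Work backward from the last round.
Round 4 (the studio proposes): the distributor will accept anything ≥ 0, so the studio offers 0 and keeps 150.
Round 3 (the distributor proposes): the studio can get 150 next round, worth 0.55 × 150 = 82.5 now, so the distributor offers 82.5, keeping 67.5.
Round 2 (the studio proposes): the distributor can get 67.5 next round, worth 0.55 × 67.5 = 37.125 now, so the studio offers 37.125, keeping 112.875.
Round 1 (the distributor proposes): the studio can get 112.875 next round, worth 0.55 × 112.875 = 62.08125 now, so the distributor offers 62.08125, keeping 87.91875.

62.08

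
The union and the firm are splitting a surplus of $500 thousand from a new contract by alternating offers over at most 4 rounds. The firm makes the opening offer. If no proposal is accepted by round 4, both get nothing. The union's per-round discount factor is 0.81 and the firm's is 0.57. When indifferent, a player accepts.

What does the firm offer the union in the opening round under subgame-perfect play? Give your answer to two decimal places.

361.14

By backward induction:
Round 4 (the union proposes): rejection yields 0 for the firm; the union offers 0 and keeps 500.
Round 3 (the firm proposes): the union can get 500 next round, worth 0.81 × 500 = 405 now; the firm offers that and keeps 95.
Round 2 (the union proposes): the firm can get 95 next round, worth 0.57 × 95 = 54.15 now, so the union offers 54.15, keeping 445.85.
Round 1 (the firm proposes): the union can get 445.85 next round, worth 0.81 × 445.85 = 361.1385 now, so the firm offers 361.1385, keeping 138.8615.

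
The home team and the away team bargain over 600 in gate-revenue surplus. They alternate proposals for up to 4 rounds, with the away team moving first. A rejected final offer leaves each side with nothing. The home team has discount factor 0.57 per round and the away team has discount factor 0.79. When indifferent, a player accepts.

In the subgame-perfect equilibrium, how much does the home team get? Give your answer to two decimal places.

Round 4 (the home team proposes): the away team will accept anything ≥ 0, so the home team offers 0 and keeps 600.
Round 3 (the away team proposes): the home team can get 600 next round, worth 0.57 × 600 = 342 now; the away team offers that and keeps 258.
Round 2 (the home team proposes): the away team can get 258 next round, worth 0.79 × 258 = 203.82 now; the home team offers that and keeps 396.18.
Round 1 (the away team proposes): the home team can get 396.18 next round, worth 0.57 × 396.18 = 225.8226 now, so the away team offers 225.8226, keeping 374.1774.

225.82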